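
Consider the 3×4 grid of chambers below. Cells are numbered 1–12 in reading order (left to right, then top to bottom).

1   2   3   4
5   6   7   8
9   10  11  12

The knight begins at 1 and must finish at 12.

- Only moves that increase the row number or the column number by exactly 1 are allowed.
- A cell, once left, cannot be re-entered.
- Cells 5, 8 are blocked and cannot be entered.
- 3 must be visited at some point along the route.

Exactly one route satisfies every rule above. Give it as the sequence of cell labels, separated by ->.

1 -> 2 -> 3 -> 7 -> 11 -> 12

Moves only go right or down, so the column and row indices never decrease.
Route from 1: right 2 to 3, down 2 to 11, right 1 to 12 — 5 moves in all.
Check: all required cells visited.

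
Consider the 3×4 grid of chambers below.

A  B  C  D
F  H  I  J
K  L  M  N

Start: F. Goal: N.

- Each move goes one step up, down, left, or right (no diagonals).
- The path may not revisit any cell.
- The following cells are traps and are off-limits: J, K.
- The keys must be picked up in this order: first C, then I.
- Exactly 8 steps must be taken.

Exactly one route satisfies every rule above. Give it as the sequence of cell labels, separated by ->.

F -> A -> B -> C -> I -> H -> L -> M -> N

The waypoints must appear in the order C, I, with no cell reused.
Route from F: up 1 to A, right 2 to C, down 1 to I, left 1 to H, down 1 to L, right 2 to N — 8 moves in all.
Check: order respected (C at step 3, I at step 4); 8 moves as required.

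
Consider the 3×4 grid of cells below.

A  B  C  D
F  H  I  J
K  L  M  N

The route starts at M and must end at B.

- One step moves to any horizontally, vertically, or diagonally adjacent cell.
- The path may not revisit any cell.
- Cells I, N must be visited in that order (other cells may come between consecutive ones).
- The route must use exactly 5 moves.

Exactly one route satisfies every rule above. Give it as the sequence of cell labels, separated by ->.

The waypoints must appear in the order I, N, with no cell reused.
Route from M: up 1 to I, down-right 1 to N, up 1 to J, up-left 1 to C, left 1 to B — 5 moves in all.
Check: order respected (I at step 1, N at step 2); 5 moves as required.

M -> I -> N -> J -> C -> B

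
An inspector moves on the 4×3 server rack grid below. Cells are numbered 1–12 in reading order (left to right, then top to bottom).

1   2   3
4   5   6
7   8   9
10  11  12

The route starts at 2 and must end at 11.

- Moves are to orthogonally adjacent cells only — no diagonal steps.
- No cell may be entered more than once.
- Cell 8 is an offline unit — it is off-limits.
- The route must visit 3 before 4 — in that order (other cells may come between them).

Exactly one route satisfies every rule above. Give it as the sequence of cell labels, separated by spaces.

2 3 6 5 4 7 10 11

The waypoints must appear in the order 3, 4, with no cell reused.
Route from 2: right to 3, down to 6, 2× left (reaching 4), 2× down (reaching 10), right to 11 — 7 moves in all.
Check: order respected (3 at step 1, 4 at step 4).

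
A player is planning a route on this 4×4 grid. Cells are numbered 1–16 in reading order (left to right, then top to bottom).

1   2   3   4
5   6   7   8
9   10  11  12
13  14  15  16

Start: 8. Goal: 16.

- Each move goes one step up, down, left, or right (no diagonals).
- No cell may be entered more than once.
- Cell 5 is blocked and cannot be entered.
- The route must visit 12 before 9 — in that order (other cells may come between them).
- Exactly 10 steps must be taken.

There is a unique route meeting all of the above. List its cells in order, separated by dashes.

The waypoints must appear in the order 12, 9, with no cell reused.
Route from 8: down 1 to 12, left 1 to 11, up 1 to 7, left 1 to 6, down 1 to 10, left 1 to 9, down 1 to 13, right 3 to 16 — 10 moves in all.
Check: order respected (12 at step 1, 9 at step 6); 10 moves as required.

8 - 12 - 11 - 7 - 6 - 10 - 9 - 13 - 14 - 15 - 16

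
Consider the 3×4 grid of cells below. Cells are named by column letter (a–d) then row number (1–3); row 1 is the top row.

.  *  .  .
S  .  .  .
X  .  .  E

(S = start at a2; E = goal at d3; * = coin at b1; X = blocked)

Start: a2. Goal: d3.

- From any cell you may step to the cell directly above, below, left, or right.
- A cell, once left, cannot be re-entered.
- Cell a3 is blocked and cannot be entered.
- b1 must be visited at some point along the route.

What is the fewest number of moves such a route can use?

6

Any route passes through b1 somewhere between a2 and d3. Summing Manhattan distances along the two legs (a2 → b1 → d3) gives a lower bound of 2 + 4 = 6 moves.
A route of 6 moves achieves this: a2 → a1 → b1 → b2 → b3 → c3 → d3.
Since 6 matches the lower bound, it is optimal.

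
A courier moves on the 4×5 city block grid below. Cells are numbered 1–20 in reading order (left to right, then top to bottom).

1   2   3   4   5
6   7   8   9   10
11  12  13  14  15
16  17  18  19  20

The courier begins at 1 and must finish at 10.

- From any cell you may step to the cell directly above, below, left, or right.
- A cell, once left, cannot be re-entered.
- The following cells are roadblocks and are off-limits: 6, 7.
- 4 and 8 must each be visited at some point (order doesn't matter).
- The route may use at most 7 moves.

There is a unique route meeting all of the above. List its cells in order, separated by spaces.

1 2 3 8 9 4 5 10

The 7-move cap with required stops at 4, 8 leaves no slack for detours.
Route from 1: 2× right (reaching 3), down to 8, right to 9, up to 4, right to 5, down to 10 — 7 moves in all.
Check: all required cells visited; 7 ≤ 7 moves.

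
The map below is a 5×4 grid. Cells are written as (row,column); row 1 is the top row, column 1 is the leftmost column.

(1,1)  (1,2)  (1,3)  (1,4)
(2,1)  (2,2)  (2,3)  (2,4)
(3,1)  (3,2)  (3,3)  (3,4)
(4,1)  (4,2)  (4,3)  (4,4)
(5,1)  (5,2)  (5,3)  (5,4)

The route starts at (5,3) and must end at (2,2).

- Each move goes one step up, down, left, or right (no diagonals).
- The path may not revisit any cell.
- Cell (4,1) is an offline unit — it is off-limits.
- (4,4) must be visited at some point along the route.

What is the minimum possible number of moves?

Any route passes through (4,4) somewhere between (5,3) and (2,2). Summing Manhattan distances along the two legs ((5,3) → (4,4) → (2,2)) gives a lower bound of 2 + 4 = 6 moves.
A route of 6 moves achieves this: (5,3) → (4,3) → (4,4) → (3,4) → (2,4) → (2,3) → (2,2).
Since 6 matches the lower bound, it is optimal.

6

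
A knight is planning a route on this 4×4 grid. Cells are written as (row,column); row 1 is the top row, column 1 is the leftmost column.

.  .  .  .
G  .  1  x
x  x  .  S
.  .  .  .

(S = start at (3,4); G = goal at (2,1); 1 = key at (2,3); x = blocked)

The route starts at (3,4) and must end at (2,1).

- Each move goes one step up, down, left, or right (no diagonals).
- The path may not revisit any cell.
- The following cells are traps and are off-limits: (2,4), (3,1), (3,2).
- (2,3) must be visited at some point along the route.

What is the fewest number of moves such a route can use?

Any route passes through (2,3) somewhere between (3,4) and (2,1). Summing Manhattan distances along the two legs ((3,4) → (2,3) → (2,1)) gives a lower bound of 2 + 2 = 4 moves.
A route of 4 moves achieves this: (3,4) → (3,3) → (2,3) → (2,2) → (2,1).
Since 4 matches the lower bound, it is optimal.

4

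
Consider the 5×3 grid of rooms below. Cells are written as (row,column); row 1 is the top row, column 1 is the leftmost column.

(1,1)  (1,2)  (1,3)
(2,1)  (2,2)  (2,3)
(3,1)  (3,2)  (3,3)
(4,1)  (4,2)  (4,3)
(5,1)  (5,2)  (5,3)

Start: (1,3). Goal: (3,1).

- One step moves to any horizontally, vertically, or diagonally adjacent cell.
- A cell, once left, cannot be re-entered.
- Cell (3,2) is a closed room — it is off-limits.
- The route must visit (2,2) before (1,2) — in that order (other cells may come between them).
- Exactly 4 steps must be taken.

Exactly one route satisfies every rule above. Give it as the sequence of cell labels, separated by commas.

The waypoints must appear in the order (2,2), (1,2), with no cell reused.
Route from (1,3): down-left to (2,2), up to (1,2), down-left to (2,1), down to (3,1) — 4 moves in all.
Check: order respected ((2,2) at step 1, (1,2) at step 2); 4 moves as required.

(1,3), (2,2), (1,2), (2,1), (3,1)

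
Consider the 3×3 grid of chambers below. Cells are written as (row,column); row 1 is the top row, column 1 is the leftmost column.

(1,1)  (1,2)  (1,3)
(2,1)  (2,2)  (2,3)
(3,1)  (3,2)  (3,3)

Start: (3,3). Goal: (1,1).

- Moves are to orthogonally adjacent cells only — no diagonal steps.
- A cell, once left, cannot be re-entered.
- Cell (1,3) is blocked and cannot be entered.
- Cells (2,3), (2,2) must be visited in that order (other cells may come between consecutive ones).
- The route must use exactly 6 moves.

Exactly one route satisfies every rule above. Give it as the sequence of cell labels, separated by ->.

(3,3) -> (2,3) -> (2,2) -> (3,2) -> (3,1) -> (2,1) -> (1,1)

The waypoints must appear in the order (2,3), (2,2), with no cell reused.
Route from (3,3): up to (2,3), left to (2,2), down to (3,2), left to (3,1), 2× up (reaching (1,1)) — 6 moves in all.
Check: order respected ((2,3) at step 1, (2,2) at step 2); 6 moves as required.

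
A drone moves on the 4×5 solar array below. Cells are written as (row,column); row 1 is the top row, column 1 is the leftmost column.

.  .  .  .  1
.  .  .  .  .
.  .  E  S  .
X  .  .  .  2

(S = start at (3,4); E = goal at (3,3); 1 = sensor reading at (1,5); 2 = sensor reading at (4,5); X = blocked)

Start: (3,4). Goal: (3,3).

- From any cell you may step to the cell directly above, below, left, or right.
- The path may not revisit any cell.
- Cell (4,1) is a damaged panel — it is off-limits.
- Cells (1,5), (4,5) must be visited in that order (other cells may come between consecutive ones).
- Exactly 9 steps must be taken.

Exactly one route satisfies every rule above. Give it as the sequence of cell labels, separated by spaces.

(3,4) (2,4) (1,4) (1,5) (2,5) (3,5) (4,5) (4,4) (4,3) (3,3)

The waypoints must appear in the order (1,5), (4,5), with no cell reused.
Route from (3,4): up 2 to (1,4), right 1 to (1,5), down 3 to (4,5), left 2 to (4,3), up 1 to (3,3) — 9 moves in all.
Check: order respected (1 at step 3, 2 at step 6); 9 moves as required.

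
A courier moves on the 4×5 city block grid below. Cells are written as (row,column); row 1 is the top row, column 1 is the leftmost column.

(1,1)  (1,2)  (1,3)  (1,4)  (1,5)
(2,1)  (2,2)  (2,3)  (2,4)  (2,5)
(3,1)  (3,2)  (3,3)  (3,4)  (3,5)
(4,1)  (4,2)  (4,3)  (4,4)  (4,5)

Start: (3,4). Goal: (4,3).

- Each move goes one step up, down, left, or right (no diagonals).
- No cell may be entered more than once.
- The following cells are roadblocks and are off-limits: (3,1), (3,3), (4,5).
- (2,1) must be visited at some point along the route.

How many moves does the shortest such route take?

10

Any route passes through (2,1) somewhere between (3,4) and (4,3). Summing Manhattan distances along the two legs ((3,4) → (2,1) → (4,3)) gives a lower bound of 4 + 4 = 8 moves.
The shortest route satisfying every rule uses 10 moves: (3,4) → (2,4) → (1,4) → (1,3) → (1,2) → (1,1) → (2,1) → (2,2) → (3,2) → (4,2) → (4,3).
The no-revisit rule (legs can't share cells) pushes the minimum above the 8-move bound; an exhaustive check rules out every length from 8 to 9, leaving 10 as the minimum.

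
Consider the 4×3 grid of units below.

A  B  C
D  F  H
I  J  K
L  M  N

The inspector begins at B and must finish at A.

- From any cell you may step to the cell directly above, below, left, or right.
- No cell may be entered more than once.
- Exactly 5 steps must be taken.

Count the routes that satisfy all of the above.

2

Need simple routes of exactly 5 moves from B to A (Manhattan distance 1, so 2 moves are spent on a detour and 2 undoing it).
Enumerating: B F J I D A | B C H F D A.
That gives 2 routes.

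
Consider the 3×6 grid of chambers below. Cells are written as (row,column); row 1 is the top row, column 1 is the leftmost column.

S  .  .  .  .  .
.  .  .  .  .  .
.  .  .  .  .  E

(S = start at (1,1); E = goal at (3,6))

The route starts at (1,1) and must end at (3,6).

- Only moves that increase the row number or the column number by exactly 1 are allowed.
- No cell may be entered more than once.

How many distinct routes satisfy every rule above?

21

A right/down-only route from (1,1) to (3,6) makes exactly 2 down-moves and 5 right-moves in some order.
With no other constraints that would be C(7,2) = 21 routes.
That gives 21 routes.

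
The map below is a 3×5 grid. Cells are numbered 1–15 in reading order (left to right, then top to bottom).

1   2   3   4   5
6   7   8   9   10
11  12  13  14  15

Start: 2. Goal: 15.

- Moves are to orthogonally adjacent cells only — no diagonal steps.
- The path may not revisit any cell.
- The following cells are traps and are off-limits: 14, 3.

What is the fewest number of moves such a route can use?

The Manhattan distance from 2 to 15 is |1−3| + |2−5| = 5, so at least 5 moves are needed.
A route of 5 moves achieves this: 2 → 7 → 8 → 9 → 10 → 15.
Since 5 matches the lower bound, it is optimal.

5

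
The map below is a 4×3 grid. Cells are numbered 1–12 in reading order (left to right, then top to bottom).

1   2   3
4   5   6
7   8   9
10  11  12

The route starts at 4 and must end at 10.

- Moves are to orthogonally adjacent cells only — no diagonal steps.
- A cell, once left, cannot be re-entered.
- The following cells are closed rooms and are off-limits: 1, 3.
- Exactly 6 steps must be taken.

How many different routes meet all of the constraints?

Need simple routes of exactly 6 moves from 4 to 10 (Manhattan distance 2, so 2 moves are spent on a detour and 2 undoing it).
Enumerating: 4 7 8 9 12 11 10 | 4 5 8 9 12 11 10 | 4 5 6 9 12 11 10 | 4 5 6 9 8 11 10 | 4 5 6 9 8 7 10.
That gives 5 routes.

5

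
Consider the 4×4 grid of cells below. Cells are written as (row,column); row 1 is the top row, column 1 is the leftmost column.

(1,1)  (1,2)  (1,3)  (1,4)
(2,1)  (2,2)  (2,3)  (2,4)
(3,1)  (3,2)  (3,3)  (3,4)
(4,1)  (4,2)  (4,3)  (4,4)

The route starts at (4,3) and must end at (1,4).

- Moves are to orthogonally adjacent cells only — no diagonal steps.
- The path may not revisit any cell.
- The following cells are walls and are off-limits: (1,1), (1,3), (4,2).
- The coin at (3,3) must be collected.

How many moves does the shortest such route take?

Any route passes through (3,3) somewhere between (4,3) and (1,4). Summing Manhattan distances along the two legs ((4,3) → (3,3) → (1,4)) gives a lower bound of 1 + 3 = 4 moves.
A route of 4 moves achieves this: (4,3) → (3,3) → (2,3) → (2,4) → (1,4).
Since 4 matches the lower bound, it is optimal.

4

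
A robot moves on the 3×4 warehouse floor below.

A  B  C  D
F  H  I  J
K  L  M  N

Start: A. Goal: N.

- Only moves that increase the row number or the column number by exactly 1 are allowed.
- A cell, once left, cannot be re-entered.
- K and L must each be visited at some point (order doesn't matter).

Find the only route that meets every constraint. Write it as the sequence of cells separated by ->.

Moves only go right or down, so the column and row indices never decrease.
Route from A: 2× down (reaching K), 3× right (reaching N) — 5 moves in all.
Check: all required cells visited.

A -> F -> K -> L -> M -> N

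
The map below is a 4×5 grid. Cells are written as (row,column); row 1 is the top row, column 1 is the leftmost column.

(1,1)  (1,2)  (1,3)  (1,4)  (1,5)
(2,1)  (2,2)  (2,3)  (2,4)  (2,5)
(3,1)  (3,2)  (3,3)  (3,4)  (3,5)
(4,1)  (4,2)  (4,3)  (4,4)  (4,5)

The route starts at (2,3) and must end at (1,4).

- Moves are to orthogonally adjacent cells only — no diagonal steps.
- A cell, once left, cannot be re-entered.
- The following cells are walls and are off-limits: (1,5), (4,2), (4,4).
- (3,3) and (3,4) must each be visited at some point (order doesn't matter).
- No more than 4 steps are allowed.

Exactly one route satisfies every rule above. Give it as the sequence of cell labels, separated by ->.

Any route must reach (3,3) and (3,4) and still end at (1,4) within 4 moves, so the order of the required stops is forced.
Route from (2,3): down to (3,3), right to (3,4), 2× up (reaching (1,4)) — 4 moves in all.
Check: all required cells visited; 4 ≤ 4 moves.

(2,3) -> (3,3) -> (3,4) -> (2,4) -> (1,4)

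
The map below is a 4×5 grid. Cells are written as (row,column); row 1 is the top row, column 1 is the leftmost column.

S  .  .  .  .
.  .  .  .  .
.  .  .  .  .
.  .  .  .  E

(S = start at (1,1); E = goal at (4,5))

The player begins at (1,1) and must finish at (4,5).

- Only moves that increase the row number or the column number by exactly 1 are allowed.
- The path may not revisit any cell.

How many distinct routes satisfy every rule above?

35

A right/down-only route from (1,1) to (4,5) makes exactly 3 down-moves and 4 right-moves in some order.
With no other constraints that would be C(7,3) = 35 routes.
That gives 35 routes.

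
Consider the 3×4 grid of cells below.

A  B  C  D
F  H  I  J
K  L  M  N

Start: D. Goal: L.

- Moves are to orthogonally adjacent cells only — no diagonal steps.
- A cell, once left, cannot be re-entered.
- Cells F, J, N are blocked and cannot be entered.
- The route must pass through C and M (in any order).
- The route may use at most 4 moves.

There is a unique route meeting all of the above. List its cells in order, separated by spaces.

The budget equals the shortest possible length, so every move has to be on a shortest route through the required cells.
Route from D: left 1 to C, down 2 to M, left 1 to L — 4 moves in all.
Check: all required cells visited; 4 ≤ 4 moves.

D C I M L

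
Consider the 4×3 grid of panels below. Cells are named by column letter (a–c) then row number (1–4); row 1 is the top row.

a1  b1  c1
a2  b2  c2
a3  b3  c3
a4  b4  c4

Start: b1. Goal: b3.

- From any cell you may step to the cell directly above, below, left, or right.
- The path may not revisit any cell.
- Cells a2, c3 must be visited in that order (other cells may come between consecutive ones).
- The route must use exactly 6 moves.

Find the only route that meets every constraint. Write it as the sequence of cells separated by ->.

The waypoints must appear in the order a2, c3, with no cell reused.
Route from b1: left to a1, down to a2, 2× right (reaching c2), down to c3, left to b3 — 6 moves in all.
Check: order respected (a2 at step 2, c3 at step 5); 6 moves as required.

b1 -> a1 -> a2 -> b2 -> c2 -> c3 -> b3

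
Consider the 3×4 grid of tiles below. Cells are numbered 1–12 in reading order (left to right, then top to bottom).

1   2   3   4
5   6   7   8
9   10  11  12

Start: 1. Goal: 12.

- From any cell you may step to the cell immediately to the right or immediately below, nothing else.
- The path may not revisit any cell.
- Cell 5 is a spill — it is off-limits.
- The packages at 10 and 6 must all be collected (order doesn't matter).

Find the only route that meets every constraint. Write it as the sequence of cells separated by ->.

1 -> 2 -> 6 -> 10 -> 11 -> 12

Moves only go right or down, so the column and row indices never decrease.
Route from 1: right to 2, 2× down (reaching 10), 2× right (reaching 12) — 5 moves in all.
Check: all required cells visited.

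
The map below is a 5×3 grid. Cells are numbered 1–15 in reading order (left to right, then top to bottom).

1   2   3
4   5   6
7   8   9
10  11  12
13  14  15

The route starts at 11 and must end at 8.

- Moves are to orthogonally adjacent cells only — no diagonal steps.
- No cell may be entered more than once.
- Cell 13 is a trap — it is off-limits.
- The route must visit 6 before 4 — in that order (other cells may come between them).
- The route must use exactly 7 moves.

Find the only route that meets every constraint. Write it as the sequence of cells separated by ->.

The waypoints must appear in the order 6, 4, with no cell reused.
Route from 11: right to 12, 2× up (reaching 6), 2× left (reaching 4), down to 7, right to 8 — 7 moves in all.
Check: order respected (6 at step 3, 4 at step 5); 7 moves as required.

11 -> 12 -> 9 -> 6 -> 5 -> 4 -> 7 -> 8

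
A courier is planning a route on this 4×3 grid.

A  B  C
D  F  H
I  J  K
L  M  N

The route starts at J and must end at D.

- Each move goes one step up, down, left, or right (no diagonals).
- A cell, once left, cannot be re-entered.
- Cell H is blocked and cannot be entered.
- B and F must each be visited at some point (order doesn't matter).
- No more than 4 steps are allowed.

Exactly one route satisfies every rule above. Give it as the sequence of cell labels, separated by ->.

Any route must reach B and F and still end at D within 4 moves, so the order of the required stops is forced.
Route from J: up 2 to B, left 1 to A, down 1 to D — 4 moves in all.
Check: all required cells visited; 4 ≤ 4 moves.

J -> F -> B -> A -> D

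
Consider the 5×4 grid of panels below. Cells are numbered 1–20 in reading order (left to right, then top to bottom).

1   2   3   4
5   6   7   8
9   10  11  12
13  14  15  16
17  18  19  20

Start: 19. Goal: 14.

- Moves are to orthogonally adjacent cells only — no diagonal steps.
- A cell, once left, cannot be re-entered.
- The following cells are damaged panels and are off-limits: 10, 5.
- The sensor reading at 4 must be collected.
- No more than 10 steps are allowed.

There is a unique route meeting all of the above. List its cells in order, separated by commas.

The budget equals the shortest possible length, so every move has to be on a shortest route through the required cells.
Route from 19: right 1 to 20, up 4 to 4, left 1 to 3, down 3 to 15, left 1 to 14 — 10 moves in all.
Check: all required cells visited; 10 ≤ 10 moves.

19, 20, 16, 12, 8, 4, 3, 7, 11, 15, 14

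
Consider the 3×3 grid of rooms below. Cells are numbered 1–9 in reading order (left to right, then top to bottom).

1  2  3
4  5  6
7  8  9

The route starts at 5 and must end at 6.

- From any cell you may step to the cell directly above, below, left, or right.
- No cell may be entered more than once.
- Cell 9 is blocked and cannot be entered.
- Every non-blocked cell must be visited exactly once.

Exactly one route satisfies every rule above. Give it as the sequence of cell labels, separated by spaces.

5 8 7 4 1 2 3 6

Need to visit all 8 open cells exactly once, starting at 5 and ending at 6.
Cell 3 has only two open neighbours (6 and 2), so the path must pass straight through it: one of those is the cell it's entered from and the other is where it exits.
Route from 5: down to 8, left to 7, 2× up (reaching 1), 2× right (reaching 3), down to 6 — 7 moves in all.
Check: all 8 open cells covered.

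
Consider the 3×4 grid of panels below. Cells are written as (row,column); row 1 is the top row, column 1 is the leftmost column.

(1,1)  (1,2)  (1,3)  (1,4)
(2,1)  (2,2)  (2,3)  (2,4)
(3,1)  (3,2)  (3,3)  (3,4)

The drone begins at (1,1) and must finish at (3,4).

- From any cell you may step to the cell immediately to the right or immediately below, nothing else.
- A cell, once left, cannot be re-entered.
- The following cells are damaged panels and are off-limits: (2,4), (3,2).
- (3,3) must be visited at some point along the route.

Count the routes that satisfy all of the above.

A right/down-only route from (1,1) to (3,4) makes exactly 2 down-moves and 3 right-moves in some order.
With no other constraints that would be C(5,2) = 10 routes.
Split at (3,3) and multiply the segment counts (each segment already excludes blocked cells): (1,1)→(3,3): 3; (3,3)→(3,4): 1; product = 3.
That gives 3 routes.

3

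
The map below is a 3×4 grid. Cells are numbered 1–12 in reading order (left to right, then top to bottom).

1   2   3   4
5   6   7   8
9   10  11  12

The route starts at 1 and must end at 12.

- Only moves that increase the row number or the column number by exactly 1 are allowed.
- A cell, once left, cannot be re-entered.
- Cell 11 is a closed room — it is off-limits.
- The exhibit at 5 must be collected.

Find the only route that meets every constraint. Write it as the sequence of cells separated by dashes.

Moves only go right or down, so the column and row indices never decrease.
Route from 1: down 1 to 5, right 3 to 8, down 1 to 12 — 5 moves in all.
Check: all required cells visited.

1 - 5 - 6 - 7 - 8 - 12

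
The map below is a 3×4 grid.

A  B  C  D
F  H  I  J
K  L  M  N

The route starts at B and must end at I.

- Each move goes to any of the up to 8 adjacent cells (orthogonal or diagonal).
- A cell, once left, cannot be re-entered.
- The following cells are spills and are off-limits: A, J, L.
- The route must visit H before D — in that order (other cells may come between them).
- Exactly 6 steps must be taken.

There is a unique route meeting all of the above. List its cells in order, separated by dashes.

B - F - K - H - C - D - I

The waypoints must appear in the order H, D, with no cell reused.
Route from B: down-left to F, down to K, 2× up-right (reaching C), right to D, down-left to I — 6 moves in all.
Check: order respected (H at step 3, D at step 5); 6 moves as required.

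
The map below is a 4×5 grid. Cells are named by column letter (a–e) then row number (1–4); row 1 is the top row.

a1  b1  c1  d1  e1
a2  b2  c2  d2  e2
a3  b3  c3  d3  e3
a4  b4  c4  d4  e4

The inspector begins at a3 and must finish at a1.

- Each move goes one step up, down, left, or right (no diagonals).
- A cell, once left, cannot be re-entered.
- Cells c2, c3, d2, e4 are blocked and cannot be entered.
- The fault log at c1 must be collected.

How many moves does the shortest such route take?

12

Any route passes through c1 somewhere between a3 and a1. Summing Manhattan distances along the two legs (a3 → c1 → a1) gives a lower bound of 4 + 2 = 6 moves.
The shortest route satisfying every rule uses 12 moves: a3 → a4 → b4 → c4 → d4 → d3 → e3 → e2 → e1 → d1 → c1 → b1 → a1.
The no-revisit rule (legs can't share cells) pushes the minimum above the 6-move bound; an exhaustive check rules out every length from 6 to 11 (on a 4-connected grid the length of any start-to-goal walk has the same parity as the Manhattan bound, so only lengths 6, 8, 10, … need checking), leaving 12 as the minimum.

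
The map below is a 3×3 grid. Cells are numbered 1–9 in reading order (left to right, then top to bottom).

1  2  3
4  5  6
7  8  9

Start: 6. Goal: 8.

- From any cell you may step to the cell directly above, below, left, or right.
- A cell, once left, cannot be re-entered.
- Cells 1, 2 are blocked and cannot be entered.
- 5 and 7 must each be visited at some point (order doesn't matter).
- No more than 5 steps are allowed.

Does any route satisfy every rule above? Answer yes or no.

yes

One route that works: 6 → 5 → 4 → 7 → 8.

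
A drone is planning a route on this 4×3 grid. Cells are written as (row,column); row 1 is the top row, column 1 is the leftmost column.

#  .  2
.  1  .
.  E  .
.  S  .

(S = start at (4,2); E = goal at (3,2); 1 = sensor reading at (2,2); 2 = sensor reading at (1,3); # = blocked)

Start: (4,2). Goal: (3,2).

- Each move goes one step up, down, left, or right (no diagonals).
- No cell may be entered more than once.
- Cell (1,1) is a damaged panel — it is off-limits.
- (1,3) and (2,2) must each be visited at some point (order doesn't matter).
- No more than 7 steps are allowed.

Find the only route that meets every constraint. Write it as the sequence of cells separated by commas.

(4,2), (4,3), (3,3), (2,3), (1,3), (1,2), (2,2), (3,2)

The budget equals the shortest possible length, so every move has to be on a shortest route through the required cells.
Route from (4,2): right to (4,3), 3× up (reaching (1,3)), left to (1,2), 2× down (reaching (3,2)) — 7 moves in all.
Check: all required cells visited; 7 ≤ 7 moves.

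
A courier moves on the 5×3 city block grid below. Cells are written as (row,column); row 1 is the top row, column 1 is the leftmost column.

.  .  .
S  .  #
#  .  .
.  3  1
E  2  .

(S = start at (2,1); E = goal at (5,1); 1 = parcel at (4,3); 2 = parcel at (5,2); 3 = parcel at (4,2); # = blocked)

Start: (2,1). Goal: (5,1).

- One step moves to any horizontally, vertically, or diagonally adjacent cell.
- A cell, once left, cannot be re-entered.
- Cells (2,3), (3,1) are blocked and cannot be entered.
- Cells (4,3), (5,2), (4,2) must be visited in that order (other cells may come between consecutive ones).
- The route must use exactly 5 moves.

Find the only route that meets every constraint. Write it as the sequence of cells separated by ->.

The waypoints must appear in the order (4,3), (5,2), (4,2), with no cell reused.
Route from (2,1): 2× down-right (reaching (4,3)), down-left to (5,2), up to (4,2), down-left to (5,1) — 5 moves in all.
Check: order respected (1 at step 2, 2 at step 3, 3 at step 4); 5 moves as required.

(2,1) -> (3,2) -> (4,3) -> (5,2) -> (4,2) -> (5,1)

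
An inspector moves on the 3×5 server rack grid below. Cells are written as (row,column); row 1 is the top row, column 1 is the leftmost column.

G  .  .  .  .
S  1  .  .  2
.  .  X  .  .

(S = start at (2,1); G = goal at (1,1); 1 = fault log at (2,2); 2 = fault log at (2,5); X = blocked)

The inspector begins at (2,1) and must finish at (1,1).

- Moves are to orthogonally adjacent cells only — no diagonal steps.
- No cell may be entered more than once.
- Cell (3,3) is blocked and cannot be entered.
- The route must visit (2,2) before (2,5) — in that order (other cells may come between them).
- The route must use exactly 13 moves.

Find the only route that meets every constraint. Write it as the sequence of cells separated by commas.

The waypoints must appear in the order (2,2), (2,5), with no cell reused.
Route from (2,1): down to (3,1), right to (3,2), up to (2,2), 2× right (reaching (2,4)), down to (3,4), right to (3,5), 2× up (reaching (1,5)), 4× left (reaching (1,1)) — 13 moves in all.
Check: order respected (1 at step 3, 2 at step 8); 13 moves as required.

(2,1), (3,1), (3,2), (2,2), (2,3), (2,4), (3,4), (3,5), (2,5), (1,5), (1,4), (1,3), (1,2), (1,1)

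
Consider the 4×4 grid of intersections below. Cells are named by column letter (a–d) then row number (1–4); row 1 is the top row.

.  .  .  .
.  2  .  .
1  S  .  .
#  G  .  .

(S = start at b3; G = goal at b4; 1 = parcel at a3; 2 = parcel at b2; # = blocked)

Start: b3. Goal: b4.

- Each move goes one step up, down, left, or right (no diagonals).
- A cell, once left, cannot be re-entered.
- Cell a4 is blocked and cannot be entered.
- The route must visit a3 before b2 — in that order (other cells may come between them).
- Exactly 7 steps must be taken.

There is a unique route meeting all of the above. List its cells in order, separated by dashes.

The waypoints must appear in the order a3, b2, with no cell reused.
Route from b3: left 1 to a3, up 1 to a2, right 2 to c2, down 2 to c4, left 1 to b4 — 7 moves in all.
Check: order respected (1 at step 1, 2 at step 3); 7 moves as required.

b3 - a3 - a2 - b2 - c2 - c3 - c4 - b4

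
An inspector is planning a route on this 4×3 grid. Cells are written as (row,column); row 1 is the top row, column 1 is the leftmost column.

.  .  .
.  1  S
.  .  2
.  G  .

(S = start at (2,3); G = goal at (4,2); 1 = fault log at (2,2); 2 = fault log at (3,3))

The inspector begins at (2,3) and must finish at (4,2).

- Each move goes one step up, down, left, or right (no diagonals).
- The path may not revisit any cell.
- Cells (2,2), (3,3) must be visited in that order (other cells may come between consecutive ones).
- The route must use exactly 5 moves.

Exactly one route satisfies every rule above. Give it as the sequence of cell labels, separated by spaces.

(2,3) (2,2) (3,2) (3,3) (4,3) (4,2)

The waypoints must appear in the order (2,2), (3,3), with no cell reused.
Route from (2,3): left 1 to (2,2), down 1 to (3,2), right 1 to (3,3), down 1 to (4,3), left 1 to (4,2) — 5 moves in all.
Check: order respected (1 at step 1, 2 at step 3); 5 moves as required.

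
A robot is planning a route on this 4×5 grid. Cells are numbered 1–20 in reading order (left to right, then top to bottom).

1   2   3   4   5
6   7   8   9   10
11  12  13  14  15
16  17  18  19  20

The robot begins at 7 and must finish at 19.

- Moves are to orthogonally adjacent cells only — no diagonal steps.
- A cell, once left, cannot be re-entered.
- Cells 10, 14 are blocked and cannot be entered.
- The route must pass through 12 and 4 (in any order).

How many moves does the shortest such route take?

Any route passes through 12 and 4 in some order between 7 and 19. Summing Manhattan distances along each leg and taking the cheapest ordering (7 → 12 → 4 → 19) gives a lower bound of 1 + 4 + 3 = 8 moves.
That bound ignores the blocked cells. Measuring each leg by the fewest moves that actually steer around them (7→4: 3; 4→12: 4; 12→19: 3) raises the lower bound to 10.
A route of 10 moves exists: 7 → 2 → 3 → 4 → 9 → 8 → 13 → 12 → 17 → 18 → 19.
Since 10 matches that lower bound, it is optimal.

10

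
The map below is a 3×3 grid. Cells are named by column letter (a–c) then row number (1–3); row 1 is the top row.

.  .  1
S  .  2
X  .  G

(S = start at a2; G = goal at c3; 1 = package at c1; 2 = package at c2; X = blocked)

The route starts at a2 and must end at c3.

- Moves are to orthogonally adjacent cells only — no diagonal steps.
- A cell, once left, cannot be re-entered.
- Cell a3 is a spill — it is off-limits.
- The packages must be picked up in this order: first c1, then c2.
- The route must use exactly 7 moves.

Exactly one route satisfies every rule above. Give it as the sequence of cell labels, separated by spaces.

a2 a1 b1 c1 c2 b2 b3 c3

The waypoints must appear in the order c1, c2, with no cell reused.
Route from a2: up to a1, 2× right (reaching c1), down to c2, left to b2, down to b3, right to c3 — 7 moves in all.
Check: order respected (1 at step 3, 2 at step 4); 7 moves as required.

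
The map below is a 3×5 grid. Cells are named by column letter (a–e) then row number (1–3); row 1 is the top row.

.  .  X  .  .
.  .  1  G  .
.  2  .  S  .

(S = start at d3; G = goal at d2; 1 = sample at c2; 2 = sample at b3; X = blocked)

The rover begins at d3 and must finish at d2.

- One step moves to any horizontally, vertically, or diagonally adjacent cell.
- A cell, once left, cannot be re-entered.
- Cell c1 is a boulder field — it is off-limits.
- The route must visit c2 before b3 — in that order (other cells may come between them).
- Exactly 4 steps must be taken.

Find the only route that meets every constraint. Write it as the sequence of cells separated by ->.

d3 -> c2 -> b3 -> c3 -> d2

The waypoints must appear in the order c2, b3, with no cell reused.
Route from d3: up-left 1 to c2, down-left 1 to b3, right 1 to c3, up-right 1 to d2 — 4 moves in all.
Check: order respected (1 at step 1, 2 at step 2); 4 moves as required.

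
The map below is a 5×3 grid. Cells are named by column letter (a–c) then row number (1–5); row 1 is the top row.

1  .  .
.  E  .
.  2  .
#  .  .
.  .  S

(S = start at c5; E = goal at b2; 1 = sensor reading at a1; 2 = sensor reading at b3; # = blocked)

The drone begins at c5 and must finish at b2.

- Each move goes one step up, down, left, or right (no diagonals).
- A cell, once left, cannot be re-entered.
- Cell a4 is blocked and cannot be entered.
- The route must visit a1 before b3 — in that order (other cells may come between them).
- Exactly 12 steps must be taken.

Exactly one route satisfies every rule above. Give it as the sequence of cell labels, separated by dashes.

c5 - b5 - b4 - c4 - c3 - c2 - c1 - b1 - a1 - a2 - a3 - b3 - b2

The waypoints must appear in the order a1, b3, with no cell reused.
Route from c5: left 1 to b5, up 1 to b4, right 1 to c4, up 3 to c1, left 2 to a1, down 2 to a3, right 1 to b3, up 1 to b2 — 12 moves in all.
Check: order respected (1 at step 8, 2 at step 11); 12 moves as required.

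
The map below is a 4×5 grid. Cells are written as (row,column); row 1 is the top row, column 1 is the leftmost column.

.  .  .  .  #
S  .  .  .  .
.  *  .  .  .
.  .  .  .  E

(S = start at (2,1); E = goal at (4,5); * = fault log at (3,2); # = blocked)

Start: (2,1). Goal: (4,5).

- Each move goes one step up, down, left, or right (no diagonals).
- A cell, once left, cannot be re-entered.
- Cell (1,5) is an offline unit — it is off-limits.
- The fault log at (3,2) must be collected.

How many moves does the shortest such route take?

Any route passes through (3,2) somewhere between (2,1) and (4,5). Summing Manhattan distances along the two legs ((2,1) → (3,2) → (4,5)) gives a lower bound of 2 + 4 = 6 moves.
A route of 6 moves achieves this: (2,1) → (3,1) → (3,2) → (4,2) → (4,3) → (4,4) → (4,5).
Since 6 matches the lower bound, it is optimal.

6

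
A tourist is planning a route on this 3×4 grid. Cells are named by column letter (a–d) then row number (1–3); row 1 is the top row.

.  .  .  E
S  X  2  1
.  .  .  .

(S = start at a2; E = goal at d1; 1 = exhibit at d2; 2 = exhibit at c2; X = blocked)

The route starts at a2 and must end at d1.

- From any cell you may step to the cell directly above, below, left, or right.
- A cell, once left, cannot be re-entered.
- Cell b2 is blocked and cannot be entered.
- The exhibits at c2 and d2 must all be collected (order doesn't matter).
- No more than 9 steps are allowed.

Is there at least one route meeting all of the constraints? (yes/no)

yes

One route that works: a2 → a1 → b1 → c1 → c2 → d2 → d1.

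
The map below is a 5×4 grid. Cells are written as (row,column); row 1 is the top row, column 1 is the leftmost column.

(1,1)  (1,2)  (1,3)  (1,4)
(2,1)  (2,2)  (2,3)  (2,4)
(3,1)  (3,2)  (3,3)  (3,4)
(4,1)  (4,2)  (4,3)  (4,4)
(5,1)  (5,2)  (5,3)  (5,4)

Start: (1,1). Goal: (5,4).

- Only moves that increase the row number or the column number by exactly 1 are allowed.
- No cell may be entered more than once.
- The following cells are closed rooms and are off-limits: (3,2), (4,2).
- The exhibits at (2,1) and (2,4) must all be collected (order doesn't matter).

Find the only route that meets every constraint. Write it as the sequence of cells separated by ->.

(1,1) -> (2,1) -> (2,2) -> (2,3) -> (2,4) -> (3,4) -> (4,4) -> (5,4)

Moves only go right or down, so the column and row indices never decrease.
Route from (1,1): down 1 to (2,1), right 3 to (2,4), down 3 to (5,4) — 7 moves in all.
Check: all required cells visited.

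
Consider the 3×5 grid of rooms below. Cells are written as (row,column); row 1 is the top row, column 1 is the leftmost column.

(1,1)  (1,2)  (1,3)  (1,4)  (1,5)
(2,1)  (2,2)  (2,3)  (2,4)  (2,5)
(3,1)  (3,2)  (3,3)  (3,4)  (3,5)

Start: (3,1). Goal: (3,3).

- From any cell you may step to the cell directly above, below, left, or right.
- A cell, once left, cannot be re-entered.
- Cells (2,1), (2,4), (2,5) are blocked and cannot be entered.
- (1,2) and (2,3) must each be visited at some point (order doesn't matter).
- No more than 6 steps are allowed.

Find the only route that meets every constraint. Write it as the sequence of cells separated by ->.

(3,1) -> (3,2) -> (2,2) -> (1,2) -> (1,3) -> (2,3) -> (3,3)

The 6-move cap with required stops at (1,2), (2,3) leaves no slack for detours.
Route from (3,1): right to (3,2), 2× up (reaching (1,2)), right to (1,3), 2× down (reaching (3,3)) — 6 moves in all.
Check: all required cells visited; 6 ≤ 6 moves.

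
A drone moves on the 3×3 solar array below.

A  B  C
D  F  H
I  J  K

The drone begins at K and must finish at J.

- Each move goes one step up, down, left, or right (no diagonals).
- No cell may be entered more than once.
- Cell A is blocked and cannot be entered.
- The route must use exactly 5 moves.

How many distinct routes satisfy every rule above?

2

Need simple routes of exactly 5 moves from K to J (Manhattan distance 1, so 2 moves are spent on a detour and 2 undoing it).
Enumerating: K H C B F J | K H F D I J.
That gives 2 routes.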